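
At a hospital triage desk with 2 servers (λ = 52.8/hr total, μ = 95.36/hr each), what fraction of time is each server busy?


ρ = λ/(cμ) = 52.8/(2·95.36) = 52.8/190.72 = 0.2768

Final: 0.2768


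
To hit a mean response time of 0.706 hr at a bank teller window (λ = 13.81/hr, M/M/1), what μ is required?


W = 1/(μ−λ) ⇒ μ − λ = 1/W = 1/0.706 = 1.4164
μ = λ + 1/W = 13.81 + 1.4164 = 15.2264 per hr

Final: 15.2264 /hr


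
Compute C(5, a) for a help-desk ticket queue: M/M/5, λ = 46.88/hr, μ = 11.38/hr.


a = λ/μ = 4.1195; ρ = a/5 = 0.8239
P₀ = 0.010707 (from M/M/c formula)
C(c,a) = [a^c/(c!(1−ρ))]·P₀ = [1186.38789/(120·0.1761)]·0.010707
= 56.14227·0.010707 = 0.601106

Final: 0.601106


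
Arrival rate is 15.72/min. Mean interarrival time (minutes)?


Mean interarrival time = 1/λ = 1/15.72 minute = 0.06361 minute
In minutes: 0.06361 × 1 = 0.06361 min

Final: 0.06361 min


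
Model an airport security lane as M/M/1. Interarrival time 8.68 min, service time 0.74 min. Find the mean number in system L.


λ = 60/8.68 = 6.9124 /hr
μ = 60/0.74 = 81.0811 /hr
ρ = λ/μ = 6.9124/81.0811 = 0.08525
L = ρ/(1−ρ) = 0.08525/0.9147 = 0.09320

Final: 0.09320


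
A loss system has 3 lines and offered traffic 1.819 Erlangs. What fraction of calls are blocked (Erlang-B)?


B(c,a) = (a^c/c!) / Σ_{k=0}^{c} a^k/k!
a^3/3! = 1.003106
Σ terms (k=0..3): 1.00000 + 1.81900 + 1.65438 + 1.00311 = 5.476487
B = 1.003106/5.476487 = 0.183166

Final: 0.183166


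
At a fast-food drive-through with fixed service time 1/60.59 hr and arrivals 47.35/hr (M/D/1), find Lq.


ρ = 47.35/60.59 = 0.7815
M/D/1: Lq = ρ²/(2(1−ρ)) = 0.6107/(2·0.2185) = 1.39740

Final: 1.39740


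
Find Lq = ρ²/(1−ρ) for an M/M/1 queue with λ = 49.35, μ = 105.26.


ρ = 49.35/105.26 = 0.4688
Lq = ρ²/(1−ρ) = 0.2198/0.5312 = 0.4138

Final: 0.4138


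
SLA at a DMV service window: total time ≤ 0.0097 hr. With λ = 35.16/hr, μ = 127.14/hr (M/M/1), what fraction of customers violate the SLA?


W ~ Exponential(μ−λ) for M/M/1.
μ − λ = 127.14 − 35.16 = 91.9800
P(W > t) = e^{−(μ−λ)t} = e^{−0.8922} = 0.409751

Final: 0.409751


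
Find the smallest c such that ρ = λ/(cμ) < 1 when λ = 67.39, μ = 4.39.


Stability requires cμ > λ ⇔ c > λ/μ.
λ/μ = 67.39/4.39 = 15.3508
Minimum integer c = ⌊15.3508⌋ + 1 = 16
Check: 16·4.39 = 70.24 > 67.39, while 15·4.39 = 65.85 ≤ 67.39

Final: 16 servers


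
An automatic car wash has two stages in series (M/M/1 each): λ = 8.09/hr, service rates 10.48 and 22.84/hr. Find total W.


Each node sees arrival rate λ = 8.09/hr (tandem ⇒ throughput preserved).
W₁ = 1/(μ₁−λ) = 1/(10.48−8.09) = 0.41841 hr
W₂ = 1/(μ₂−λ) = 1/(22.84−8.09) = 0.06780 hr
W_total = W₁ + W₂ = 0.41841 + 0.06780 = 0.48621 hr

Final: 0.48621 hr


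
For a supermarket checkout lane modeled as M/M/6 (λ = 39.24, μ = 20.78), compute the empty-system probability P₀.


a = λ/μ = 39.24/20.78 = 1.8884; ρ = a/c = 0.3147
Σ_{k=0}^{5} a^k/k! (terms k=0..5) = 1.00000 + 1.88835 + 1.78294 + 1.12227 + 0.52981 + 0.20009 = 6.52348
Tail: a^6/(6!(1−ρ)) = 45.34201/(720·0.6853) = 0.09190
P₀ = 1/(6.52348 + 0.09190) = 1/6.61537 = 0.151163

Final: 0.151163


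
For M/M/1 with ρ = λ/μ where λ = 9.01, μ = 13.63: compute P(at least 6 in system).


ρ = 9.01/13.63 = 0.6610
P(N ≥ n) = ρ^n = 0.6610^6 = 0.083440

Final: 0.083440


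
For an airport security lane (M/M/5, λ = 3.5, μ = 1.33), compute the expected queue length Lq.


a = λ/μ = 2.6316; ρ = a/5 = 0.5263
P₀ = 0.069686
Lq = P₀·a^c·ρ / (c!·(1−ρ)²) = 0.069686·126.20659·0.5263/(120·0.22438)
= 0.17191

Final: 0.17191


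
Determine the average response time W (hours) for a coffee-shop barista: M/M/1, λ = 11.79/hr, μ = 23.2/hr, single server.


W = 1/(μ−λ) = 1/(23.2 − 11.79) = 1/11.41 = 0.08764 hr

Final: 0.08764 hr


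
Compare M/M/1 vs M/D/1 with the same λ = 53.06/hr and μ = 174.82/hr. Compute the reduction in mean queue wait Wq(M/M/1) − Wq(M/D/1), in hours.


ρ = 53.06/174.82 = 0.3035
Wq(M/M/1) = ρ/(μ−λ) = 0.3035/121.76 = 0.002493 hr
Wq(M/D/1) = ρ/(2(μ−λ)) = 0.001246 hr
Savings = 0.002493 − 0.001246 = 0.001246 hr

Final: 0.001246 hr


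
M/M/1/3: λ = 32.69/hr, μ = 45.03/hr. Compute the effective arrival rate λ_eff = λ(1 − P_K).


ρ = 0.7260; P_K = (1−ρ)ρ^3/(1−ρ^4) = 0.145166
λ_eff = λ(1 − P_K) = 32.69·(1 − 0.145166) = 32.69·0.854834 = 27.9445 /hr

Final: 27.9445 /hr


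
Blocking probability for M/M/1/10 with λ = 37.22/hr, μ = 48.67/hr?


ρ = λ/μ = 37.22/48.67 = 0.7647
P_K = (1−ρ)ρ^K/(1−ρ^(K+1)) = (0.2353·0.068415)/(1 − 0.052320)
= 0.016095/0.947680 = 0.016984

Final: 0.016984


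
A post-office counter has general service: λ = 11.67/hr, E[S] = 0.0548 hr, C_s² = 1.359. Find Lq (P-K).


ρ = λ·E[S] = 11.67·0.0548 = 0.6395
Lq = ρ²(1+C_s²)/(2(1−ρ)) = 0.4090·(1+1.359)/(2·0.3605)
= 0.4090·2.3590/0.7210 = 1.33818

Final: 1.33818


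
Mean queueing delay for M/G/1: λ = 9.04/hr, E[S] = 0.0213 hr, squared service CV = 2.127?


ρ = λ·E[S] = 9.04·0.0213 = 0.1926
E[S²] = E[S]²(1+C_s²) = 0.0213²·(1+2.127) = 0.001419
Wq = λ·E[S²]/(2(1−ρ)) = 9.04·0.001419/(2·0.8074) = 0.007942 hr

Final: 0.007942 hr


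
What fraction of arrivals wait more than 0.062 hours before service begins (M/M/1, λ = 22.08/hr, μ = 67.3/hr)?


ρ = 22.08/67.3 = 0.3281
P(Wq > t) = ρ·e^{−(μ−λ)t} = 0.3281·e^{−2.8036}
= 0.3281·0.060589 = 0.019878

Final: 0.019878


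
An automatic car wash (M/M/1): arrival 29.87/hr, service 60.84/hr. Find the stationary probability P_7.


ρ = 29.87/60.84 = 0.4910
P_n = (1−ρ)·ρ^n = (1 − 0.4910)·0.4910^7 = 0.5090·0.006876 = 0.003500

Final: 0.003500


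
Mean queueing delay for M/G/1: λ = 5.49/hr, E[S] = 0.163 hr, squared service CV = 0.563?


ρ = λ·E[S] = 5.49·0.163 = 0.8949
E[S²] = E[S]²(1+C_s²) = 0.163²·(1+0.563) = 0.041527
Wq = λ·E[S²]/(2(1−ρ)) = 5.49·0.041527/(2·0.1051) = 1.08430 hr

Final: 1.08430 hr


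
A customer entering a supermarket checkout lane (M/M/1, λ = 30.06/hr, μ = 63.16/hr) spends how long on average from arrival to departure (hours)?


W = 1/(μ−λ) = 1/(63.16 − 30.06) = 1/33.10 = 0.03021 hr

Final: 0.03021 hr


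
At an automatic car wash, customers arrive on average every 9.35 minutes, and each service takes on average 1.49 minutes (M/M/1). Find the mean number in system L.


λ = 60/9.35 = 6.4171 /hr
μ = 60/1.49 = 40.2685 /hr
ρ = λ/μ = 6.4171/40.2685 = 0.1594
L = ρ/(1−ρ) = 0.1594/0.8406 = 0.1896

Final: 0.1896


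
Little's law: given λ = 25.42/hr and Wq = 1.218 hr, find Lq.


Lq = λWq = 25.42·1.218 = 30.9616

Final: 30.9616


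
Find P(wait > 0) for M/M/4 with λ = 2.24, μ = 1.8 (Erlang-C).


a = λ/μ = 1.2444; ρ = a/4 = 0.3111
P₀ = 0.286942 (from M/M/c formula)
C(c,a) = [a^c/(c!(1−ρ))]·P₀ = [2.39829/(24·0.6889)]·0.286942
= 0.14506·0.286942 = 0.041623

Final: 0.041623


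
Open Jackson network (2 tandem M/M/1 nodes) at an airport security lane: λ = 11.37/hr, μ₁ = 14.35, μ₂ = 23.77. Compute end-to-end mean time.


Each node sees arrival rate λ = 11.37/hr (tandem ⇒ throughput preserved).
W₁ = 1/(μ₁−λ) = 1/(14.35−11.37) = 0.33557 hr
W₂ = 1/(μ₂−λ) = 1/(23.77−11.37) = 0.08065 hr
W_total = W₁ + W₂ = 0.33557 + 0.08065 = 0.41622 hr

Final: 0.41622 hr


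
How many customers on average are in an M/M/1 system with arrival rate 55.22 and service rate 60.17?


ρ = λ/μ = 55.22/60.17 = 0.9177
L = ρ/(1−ρ) = 0.9177/(1 − 0.9177) = 0.9177/0.08227 = 11.1556

Final: 11.1556


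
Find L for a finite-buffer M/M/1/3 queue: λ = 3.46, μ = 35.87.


ρ = 3.46/35.87 = 0.09646
L = ρ[1 − (K+1)ρ^K + Kρ^(K+1)] / [(1−ρ)(1−ρ^(K+1))]
Numerator: 0.09646·(1 − 4·0.0008975 + 3·0.00008657) = 0.096138
Denominator: (0.9035)·(0.999913) = 0.903462
L = 0.096138/0.903462 = 0.1064

Final: 0.1064


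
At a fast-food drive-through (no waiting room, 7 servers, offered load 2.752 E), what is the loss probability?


B(c,a) = (a^c/c!) / Σ_{k=0}^{c} a^k/k!
a^7/7! = 0.237197
Σ terms (k=0..7): 1.00000 + 2.75200 + 3.78675 + 3.47371 + 2.38992 + 1.31541 + 0.60333 + 0.23720 = 15.558321
B = 0.237197/15.558321 = 0.015246

Final: 0.015246


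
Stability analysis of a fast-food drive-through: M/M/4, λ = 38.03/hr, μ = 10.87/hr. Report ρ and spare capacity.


Total capacity cμ = 4·10.87 = 43.48/hr
ρ = λ/(cμ) = 38.03/43.48 = 0.8747
Stable ⇔ ρ < 1: YES
Spare capacity = cμ − λ = 43.48 − 38.03 = 5.45/hr

Final: ρ = 0.8747; stable; margin = 5.45/hr


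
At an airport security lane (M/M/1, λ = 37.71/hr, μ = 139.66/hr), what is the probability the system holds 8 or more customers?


ρ = 37.71/139.66 = 0.2700
P(N ≥ n) = ρ^n = 0.2700^8 = 0.00002825

Final: 0.00002825


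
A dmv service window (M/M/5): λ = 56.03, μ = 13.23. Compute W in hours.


a = 4.2351; ρ = 0.8470; P₀ = 0.008735
Lq = P₀·a^c·ρ/(c!(1−ρ)²) = 3.58912
Wq = Lq/λ = 3.58912/56.03 = 0.06406 hr
W = Wq + 1/μ = 0.06406 + 0.07559 = 0.13964 hr

Final: 0.13964 hr


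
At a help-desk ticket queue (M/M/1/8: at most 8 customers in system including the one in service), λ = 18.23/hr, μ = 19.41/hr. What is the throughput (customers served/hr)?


ρ = 0.9392; P_K = (1−ρ)ρ^8/(1−ρ^9) = 0.085334
λ_eff = λ(1 − P_K) = 18.23·(1 − 0.085334) = 18.23·0.914666 = 16.6744 /hr

Final: 16.6744 /hr


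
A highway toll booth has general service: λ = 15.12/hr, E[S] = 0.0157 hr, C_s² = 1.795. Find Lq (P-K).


ρ = λ·E[S] = 15.12·0.0157 = 0.2374
Lq = ρ²(1+C_s²)/(2(1−ρ)) = 0.05635·(1+1.795)/(2·0.7626)
= 0.05635·2.7950/1.5252 = 0.10326

Final: 0.10326


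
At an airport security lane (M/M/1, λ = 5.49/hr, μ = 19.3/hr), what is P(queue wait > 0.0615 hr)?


ρ = 5.49/19.3 = 0.2845
P(Wq > t) = ρ·e^{−(μ−λ)t} = 0.2845·e^{−0.8493}
= 0.2845·0.427708 = 0.121664

Final: 0.121664


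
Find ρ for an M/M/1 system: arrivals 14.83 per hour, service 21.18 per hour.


ρ = λ/μ = 14.83/21.18 = 0.7002

Final: 0.7002


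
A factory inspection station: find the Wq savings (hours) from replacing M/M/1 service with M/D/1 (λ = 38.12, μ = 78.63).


ρ = 38.12/78.63 = 0.4848
Wq(M/M/1) = ρ/(μ−λ) = 0.4848/40.51 = 0.01197 hr
Wq(M/D/1) = ρ/(2(μ−λ)) = 0.005984 hr
Savings = 0.01197 − 0.005984 = 0.005984 hr

Final: 0.005984 hr


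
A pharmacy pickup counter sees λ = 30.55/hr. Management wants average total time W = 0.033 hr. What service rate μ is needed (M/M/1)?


W = 1/(μ−λ) ⇒ μ − λ = 1/W = 1/0.033 = 30.3030
μ = λ + 1/W = 30.55 + 30.3030 = 60.8530 per hr

Final: 60.8530 /hr


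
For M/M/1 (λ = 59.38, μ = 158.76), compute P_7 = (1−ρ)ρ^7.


ρ = 59.38/158.76 = 0.3740
P_n = (1−ρ)·ρ^n = (1 − 0.3740)·0.3740^7 = 0.6260·0.001024 = 0.0006410

Final: 0.0006410


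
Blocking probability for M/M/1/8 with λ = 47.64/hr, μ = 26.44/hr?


ρ = λ/μ = 47.64/26.44 = 1.8018
P_K = (1−ρ)ρ^K/(1−ρ^(K+1)) = (-0.8018·111.091905)/(1 − 200.167110)
= -89.075204/-199.167110 = 0.447239

Final: 0.447239


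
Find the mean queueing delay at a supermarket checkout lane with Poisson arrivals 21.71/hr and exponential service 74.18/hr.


ρ = 21.71/74.18 = 0.2927
Wq = ρ/(μ−λ) = 0.2927/(74.18 − 21.71) = 0.2927/52.47 = 0.005578 hr

Final: 0.005578 hr


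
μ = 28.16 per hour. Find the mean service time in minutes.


Mean service time = 1/μ = 1/28.16 hour = 0.03551 hour
In minutes: 0.03551 × 60 = 2.1307 min

Final: 2.1307 min


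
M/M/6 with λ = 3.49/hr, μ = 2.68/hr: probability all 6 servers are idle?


a = λ/μ = 3.49/2.68 = 1.3022; ρ = a/c = 0.2170
Σ_{k=0}^{5} a^k/k! (terms k=0..5) = 1.00000 + 1.30224 + 0.84791 + 0.36806 + 0.11983 + 0.03121 = 3.66925
Tail: a^6/(6!(1−ρ)) = 4.87690/(720·0.7830) = 0.008651
P₀ = 1/(3.66925 + 0.008651) = 1/3.67790 = 0.271894

Final: 0.271894


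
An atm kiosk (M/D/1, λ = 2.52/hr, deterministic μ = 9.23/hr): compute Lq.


ρ = 2.52/9.23 = 0.2730
M/D/1: Lq = ρ²/(2(1−ρ)) = 0.07454/(2·0.7270) = 0.05127

Final: 0.05127


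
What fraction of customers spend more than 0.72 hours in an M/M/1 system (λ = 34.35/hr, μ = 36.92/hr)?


W ~ Exponential(μ−λ) for M/M/1.
μ − λ = 36.92 − 34.35 = 2.5700
P(W > t) = e^{−(μ−λ)t} = e^{−1.8504} = 0.157174

Final: 0.157174


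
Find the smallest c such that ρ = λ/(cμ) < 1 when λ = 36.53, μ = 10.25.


Stability requires cμ > λ ⇔ c > λ/μ.
λ/μ = 36.53/10.25 = 3.5639
Minimum integer c = ⌊3.5639⌋ + 1 = 4
Check: 4·10.25 = 41.00 > 36.53, while 3·10.25 = 30.75 ≤ 36.53

Final: 4 servers


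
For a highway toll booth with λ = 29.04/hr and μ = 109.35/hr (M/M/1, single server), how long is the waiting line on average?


ρ = 29.04/109.35 = 0.2656
Lq = ρ²/(1−ρ) = 0.07053/0.7344 = 0.09603

Final: 0.09603


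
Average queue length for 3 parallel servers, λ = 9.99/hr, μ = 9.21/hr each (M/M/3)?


a = λ/μ = 1.0847; ρ = a/3 = 0.3616
P₀ = 0.332654
Lq = P₀·a^c·ρ / (c!·(1−ρ)²) = 0.332654·1.27620·0.3616/(6·0.40760)
= 0.06276

Final: 0.06276


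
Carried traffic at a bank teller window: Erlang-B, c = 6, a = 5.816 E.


B(6,5.816) = 0.251893 (Erlang-B)
Carried load = a(1 − B) = 5.816·(1 − 0.251893) = 5.816·0.748107 = 4.3510 E

Final: 4.3510 Erlangs


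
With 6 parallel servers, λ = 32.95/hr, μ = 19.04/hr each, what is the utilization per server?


ρ = λ/(cμ) = 32.95/(6·19.04) = 32.95/114.24 = 0.2884

Final: 0.2884


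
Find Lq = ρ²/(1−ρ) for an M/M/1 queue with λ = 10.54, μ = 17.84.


ρ = 10.54/17.84 = 0.5908
Lq = ρ²/(1−ρ) = 0.3491/0.4092 = 0.8530

Final: 0.8530


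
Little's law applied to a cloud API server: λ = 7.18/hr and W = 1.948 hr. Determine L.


L = λW = 7.18·1.948 = 13.9866

Final: 13.9866


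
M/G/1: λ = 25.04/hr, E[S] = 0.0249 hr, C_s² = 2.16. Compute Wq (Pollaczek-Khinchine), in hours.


ρ = λ·E[S] = 25.04·0.0249 = 0.6235
E[S²] = E[S]²(1+C_s²) = 0.0249²·(1+2.16) = 0.001959
Wq = λ·E[S²]/(2(1−ρ)) = 25.04·0.001959/(2·0.3765) = 0.06515 hr

Final: 0.06515 hr


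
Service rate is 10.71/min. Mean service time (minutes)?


Mean service time = 1/μ = 1/10.71 minute = 0.09337 minute
In minutes: 0.09337 × 1 = 0.09337 min

Final: 0.09337 min


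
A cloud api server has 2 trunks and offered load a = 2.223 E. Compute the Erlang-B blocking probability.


B(c,a) = (a^c/c!) / Σ_{k=0}^{c} a^k/k!
a^2/2! = 2.470864
Σ terms (k=0..2): 1.00000 + 2.22300 + 2.47086 = 5.693865
B = 2.470864/5.693865 = 0.433952

Final: 0.433952


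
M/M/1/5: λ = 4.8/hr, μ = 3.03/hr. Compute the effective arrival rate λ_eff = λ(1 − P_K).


ρ = 1.5842; P_K = (1−ρ)ρ^5/(1−ρ^6) = 0.393657
λ_eff = λ(1 − P_K) = 4.8·(1 − 0.393657) = 4.8·0.606343 = 2.9104 /hr

Final: 2.9104 /hr


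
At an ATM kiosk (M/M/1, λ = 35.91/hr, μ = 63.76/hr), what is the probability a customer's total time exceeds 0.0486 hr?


W ~ Exponential(μ−λ) for M/M/1.
μ − λ = 63.76 − 35.91 = 27.8500
P(W > t) = e^{−(μ−λ)t} = e^{−1.3535} = 0.258332

Final: 0.258332


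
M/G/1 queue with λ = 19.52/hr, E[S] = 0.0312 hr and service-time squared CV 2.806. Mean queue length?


ρ = λ·E[S] = 19.52·0.0312 = 0.6090
Lq = ρ²(1+C_s²)/(2(1−ρ)) = 0.3709·(1+2.806)/(2·0.3910)
= 0.3709·3.8060/0.7820 = 1.80533

Final: 1.80533


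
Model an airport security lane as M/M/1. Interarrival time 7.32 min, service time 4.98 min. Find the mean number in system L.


λ = 60/7.32 = 8.1967 /hr
μ = 60/4.98 = 12.0482 /hr
ρ = λ/μ = 8.1967/12.0482 = 0.6803
L = ρ/(1−ρ) = 0.6803/0.3197 = 2.1282

Final: 2.1282


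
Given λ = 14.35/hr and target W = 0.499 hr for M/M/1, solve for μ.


W = 1/(μ−λ) ⇒ μ − λ = 1/W = 1/0.499 = 2.0040
μ = λ + 1/W = 14.35 + 2.0040 = 16.3540 per hr

Final: 16.3540 /hr


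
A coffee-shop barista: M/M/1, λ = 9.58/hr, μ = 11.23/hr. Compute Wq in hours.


ρ = 9.58/11.23 = 0.8531
Wq = ρ/(μ−λ) = 0.8531/(11.23 − 9.58) = 0.8531/1.65 = 0.5170 hr

Final: 0.5170 hr


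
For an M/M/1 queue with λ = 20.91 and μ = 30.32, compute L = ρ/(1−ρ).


ρ = λ/μ = 20.91/30.32 = 0.6896
L = ρ/(1−ρ) = 0.6896/(1 − 0.6896) = 0.6896/0.3104 = 2.2221

Final: 2.2221


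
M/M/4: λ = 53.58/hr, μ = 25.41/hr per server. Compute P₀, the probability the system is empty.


a = λ/μ = 53.58/25.41 = 2.1086; ρ = a/c = 0.5272
Σ_{k=0}^{3} a^k/k! (terms k=0..3) = 1.00000 + 2.10862 + 2.22314 + 1.56258 = 6.89434
Tail: a^4/(4!(1−ρ)) = 19.76934/(24·0.4728) = 1.74205
P₀ = 1/(6.89434 + 1.74205) = 1/8.63639 = 0.115789

Final: 0.115789


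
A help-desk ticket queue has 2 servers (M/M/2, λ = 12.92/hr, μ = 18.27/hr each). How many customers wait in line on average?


a = λ/μ = 0.7072; ρ = a/2 = 0.3536
P₀ = 0.477558
Lq = P₀·a^c·ρ / (c!·(1−ρ)²) = 0.477558·0.50009·0.3536/(2·0.41785)
= 0.10105

Final: 0.10105


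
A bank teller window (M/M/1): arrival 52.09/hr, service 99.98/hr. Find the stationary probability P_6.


ρ = 52.09/99.98 = 0.5210
P_n = (1−ρ)·ρ^n = (1 − 0.5210)·0.5210^6 = 0.4790·0.020001 = 0.009580

Final: 0.009580


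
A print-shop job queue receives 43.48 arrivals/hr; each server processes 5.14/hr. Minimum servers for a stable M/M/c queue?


Stability requires cμ > λ ⇔ c > λ/μ.
λ/μ = 43.48/5.14 = 8.4591
Minimum integer c = ⌊8.4591⌋ + 1 = 9
Check: 9·5.14 = 46.26 > 43.48, while 8·5.14 = 41.12 ≤ 43.48

Final: 9 servers


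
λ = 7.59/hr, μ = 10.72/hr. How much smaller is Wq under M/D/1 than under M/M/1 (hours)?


ρ = 7.59/10.72 = 0.7080
Wq(M/M/1) = ρ/(μ−λ) = 0.7080/3.13 = 0.22621 hr
Wq(M/D/1) = ρ/(2(μ−λ)) = 0.11310 hr
Savings = 0.22621 − 0.11310 = 0.11310 hr

Final: 0.11310 hr


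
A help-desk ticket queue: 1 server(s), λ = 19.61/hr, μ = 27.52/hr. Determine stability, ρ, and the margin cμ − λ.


Total capacity cμ = 1·27.52 = 27.52/hr
ρ = λ/(cμ) = 19.61/27.52 = 0.7126
Stable ⇔ ρ < 1: YES
Spare capacity = cμ − λ = 27.52 − 19.61 = 7.91/hr

Final: ρ = 0.7126; stable; margin = 7.91/hr


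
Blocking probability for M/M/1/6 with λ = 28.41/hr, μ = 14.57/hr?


ρ = λ/μ = 28.41/14.57 = 1.9499
P_K = (1−ρ)ρ^K/(1−ρ^(K+1)) = (-0.9499·54.962957)/(1 − 107.172108)
= -52.209151/-106.172108 = 0.491741

Final: 0.491741


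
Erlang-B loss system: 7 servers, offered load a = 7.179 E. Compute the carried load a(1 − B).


B(7,7.179) = 0.259880 (Erlang-B)
Carried load = a(1 − B) = 7.179·(1 − 0.259880) = 7.179·0.740120 = 5.3133 E

Final: 5.3133 Erlangs


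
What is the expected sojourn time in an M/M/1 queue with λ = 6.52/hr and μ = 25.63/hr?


W = 1/(μ−λ) = 1/(25.63 − 6.52) = 1/19.11 = 0.05233 hr

Final: 0.05233 hr


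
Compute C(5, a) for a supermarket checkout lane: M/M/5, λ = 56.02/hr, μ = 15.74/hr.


a = λ/μ = 3.5591; ρ = a/5 = 0.7118
P₀ = 0.024035 (from M/M/c formula)
C(c,a) = [a^c/(c!(1−ρ))]·P₀ = [571.07334/(120·0.2882)]·0.024035
= 16.51362·0.024035 = 0.396907

Final: 0.396907


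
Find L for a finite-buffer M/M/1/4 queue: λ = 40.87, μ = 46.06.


ρ = 40.87/46.06 = 0.8873
L = ρ[1 − (K+1)ρ^K + Kρ^(K+1)] / [(1−ρ)(1−ρ^(K+1))]
Numerator: 0.8873·(1 − 5·0.619902 + 4·0.550052) = 0.089352
Denominator: (0.1127)·(0.449948) = 0.050700
L = 0.089352/0.050700 = 1.7624

Final: 1.7624


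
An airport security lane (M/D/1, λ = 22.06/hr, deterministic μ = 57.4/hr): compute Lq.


ρ = 22.06/57.4 = 0.3843
M/D/1: Lq = ρ²/(2(1−ρ)) = 0.1477/(2·0.6157) = 0.11995

Final: 0.11995


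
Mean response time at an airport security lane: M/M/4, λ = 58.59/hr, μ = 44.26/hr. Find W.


a = 1.3238; ρ = 0.3309; P₀ = 0.264704
Lq = P₀·a^c·ρ/(c!(1−ρ)²) = 0.02504
Wq = Lq/λ = 0.02504/58.59 = 0.0004274 hr
W = Wq + 1/μ = 0.0004274 + 0.02259 = 0.02302 hr

Final: 0.02302 hr


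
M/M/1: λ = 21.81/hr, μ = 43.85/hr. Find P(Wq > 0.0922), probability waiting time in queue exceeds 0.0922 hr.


ρ = 21.81/43.85 = 0.4974
P(Wq > t) = ρ·e^{−(μ−λ)t} = 0.4974·e^{−2.0321}
= 0.4974·0.131062 = 0.065187

Final: 0.065187


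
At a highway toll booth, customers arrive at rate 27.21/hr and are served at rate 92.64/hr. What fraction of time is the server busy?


ρ = λ/μ = 27.21/92.64 = 0.2937

Final: 0.2937


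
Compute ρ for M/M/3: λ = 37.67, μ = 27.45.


ρ = λ/(cμ) = 37.67/(3·27.45) = 37.67/82.35 = 0.4574

Final: 0.4574


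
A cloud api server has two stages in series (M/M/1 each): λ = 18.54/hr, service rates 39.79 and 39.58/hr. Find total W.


Each node sees arrival rate λ = 18.54/hr (tandem ⇒ throughput preserved).
W₁ = 1/(μ₁−λ) = 1/(39.79−18.54) = 0.04706 hr
W₂ = 1/(μ₂−λ) = 1/(39.58−18.54) = 0.04753 hr
W_total = W₁ + W₂ = 0.04706 + 0.04753 = 0.09459 hr

Final: 0.09459 hr


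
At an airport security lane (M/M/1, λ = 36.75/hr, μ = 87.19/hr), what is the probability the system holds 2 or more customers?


ρ = 36.75/87.19 = 0.4215
P(N ≥ n) = ρ^n = 0.4215^2 = 0.177657

Final: 0.177657


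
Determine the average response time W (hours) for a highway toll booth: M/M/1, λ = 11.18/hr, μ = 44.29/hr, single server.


W = 1/(μ−λ) = 1/(44.29 − 11.18) = 1/33.11 = 0.03020 hr

Final: 0.03020 hr


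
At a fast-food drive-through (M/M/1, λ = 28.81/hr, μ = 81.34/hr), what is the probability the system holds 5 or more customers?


ρ = 28.81/81.34 = 0.3542
P(N ≥ n) = ρ^n = 0.3542^5 = 0.005574

Final: 0.005574


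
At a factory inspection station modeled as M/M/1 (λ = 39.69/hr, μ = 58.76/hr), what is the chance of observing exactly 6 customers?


ρ = 39.69/58.76 = 0.6755
P_n = (1−ρ)·ρ^n = (1 − 0.6755)·0.6755^6 = 0.3245·0.094972 = 0.030822

Final: 0.030822


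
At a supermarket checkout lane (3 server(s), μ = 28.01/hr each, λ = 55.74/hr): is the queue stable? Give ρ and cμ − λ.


Total capacity cμ = 3·28.01 = 84.03/hr
ρ = λ/(cμ) = 55.74/84.03 = 0.6633
Stable ⇔ ρ < 1: YES
Spare capacity = cμ − λ = 84.03 − 55.74 = 28.29/hr

Final: ρ = 0.6633; stable; margin = 28.29/hr


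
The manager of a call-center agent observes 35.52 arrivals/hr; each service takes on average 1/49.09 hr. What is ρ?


ρ = λ/μ = 35.52/49.09 = 0.7236

Final: 0.7236


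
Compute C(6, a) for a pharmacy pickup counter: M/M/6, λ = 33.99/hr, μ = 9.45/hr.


a = λ/μ = 3.5968; ρ = a/6 = 0.5995
P₀ = 0.026096 (from M/M/c formula)
C(c,a) = [a^c/(c!(1−ρ))]·P₀ = [2165.29033/(720·0.4005)]·0.026096
= 7.50844·0.026096 = 0.195942

Final: 0.195942


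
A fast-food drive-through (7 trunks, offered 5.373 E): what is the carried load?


B(7,5.373) = 0.144288 (Erlang-B)
Carried load = a(1 − B) = 5.373·(1 − 0.144288) = 5.373·0.855712 = 4.5977 E

Final: 4.5977 Erlangs


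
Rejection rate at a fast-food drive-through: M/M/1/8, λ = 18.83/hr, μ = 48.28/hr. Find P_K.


ρ = λ/μ = 18.83/48.28 = 0.3900
P_K = (1−ρ)ρ^K/(1−ρ^(K+1)) = (0.6100·0.0005354)/(1 − 0.0002088)
= 0.0003266/0.999791 = 0.0003266

Final: 0.0003266


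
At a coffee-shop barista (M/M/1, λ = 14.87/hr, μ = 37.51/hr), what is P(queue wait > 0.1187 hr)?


ρ = 14.87/37.51 = 0.3964
P(Wq > t) = ρ·e^{−(μ−λ)t} = 0.3964·e^{−2.6874}
= 0.3964·0.068060 = 0.026981

Final: 0.026981


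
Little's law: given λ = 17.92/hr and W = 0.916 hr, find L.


L = λW = 17.92·0.916 = 16.4147

Final: 16.4147


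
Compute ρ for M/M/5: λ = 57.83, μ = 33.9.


ρ = λ/(cμ) = 57.83/(5·33.9) = 57.83/169.50 = 0.3412

Final: 0.3412


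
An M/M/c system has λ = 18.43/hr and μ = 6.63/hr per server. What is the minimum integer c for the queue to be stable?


Stability requires cμ > λ ⇔ c > λ/μ.
λ/μ = 18.43/6.63 = 2.7798
Minimum integer c = ⌊2.7798⌋ + 1 = 3
Check: 3·6.63 = 19.89 > 18.43, while 2·6.63 = 13.26 ≤ 18.43

Final: 3 servers


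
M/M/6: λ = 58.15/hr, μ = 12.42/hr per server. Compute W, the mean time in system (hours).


a = 4.6820; ρ = 0.7803; P₀ = 0.007188
Lq = P₀·a^c·ρ/(c!(1−ρ)²) = 1.70054
Wq = Lq/λ = 1.70054/58.15 = 0.02924 hr
W = Wq + 1/μ = 0.02924 + 0.08052 = 0.10976 hr

Final: 0.10976 hr


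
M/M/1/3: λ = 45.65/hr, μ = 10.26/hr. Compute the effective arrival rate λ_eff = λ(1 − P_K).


ρ = 4.4493; P_K = (1−ρ)ρ^3/(1−ρ^4) = 0.777230
λ_eff = λ(1 − P_K) = 45.65·(1 − 0.777230) = 45.65·0.222770 = 10.1695 /hr

Final: 10.1695 /hr


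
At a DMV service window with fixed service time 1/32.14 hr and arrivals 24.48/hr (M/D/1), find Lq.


ρ = 24.48/32.14 = 0.7617
M/D/1: Lq = ρ²/(2(1−ρ)) = 0.5801/(2·0.2383) = 1.21708

Final: 1.21708


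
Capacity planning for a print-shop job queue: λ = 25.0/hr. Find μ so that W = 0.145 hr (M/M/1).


W = 1/(μ−λ) ⇒ μ − λ = 1/W = 1/0.145 = 6.8966
μ = λ + 1/W = 25.0 + 6.8966 = 31.8966 per hr

Final: 31.8966 /hr


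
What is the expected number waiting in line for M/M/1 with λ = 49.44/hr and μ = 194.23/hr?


ρ = 49.44/194.23 = 0.2545
Lq = ρ²/(1−ρ) = 0.06479/0.7455 = 0.08692

Final: 0.08692


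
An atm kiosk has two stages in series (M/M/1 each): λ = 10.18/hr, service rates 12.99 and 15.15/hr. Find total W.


Each node sees arrival rate λ = 10.18/hr (tandem ⇒ throughput preserved).
W₁ = 1/(μ₁−λ) = 1/(12.99−10.18) = 0.35587 hr
W₂ = 1/(μ₂−λ) = 1/(15.15−10.18) = 0.20121 hr
W_total = W₁ + W₂ = 0.35587 + 0.20121 = 0.55708 hr

Final: 0.55708 hr


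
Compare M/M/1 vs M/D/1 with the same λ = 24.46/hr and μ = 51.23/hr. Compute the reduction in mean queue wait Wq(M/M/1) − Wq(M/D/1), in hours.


ρ = 24.46/51.23 = 0.4775
Wq(M/M/1) = ρ/(μ−λ) = 0.4775/26.77 = 0.01784 hr
Wq(M/D/1) = ρ/(2(μ−λ)) = 0.008918 hr
Savings = 0.01784 − 0.008918 = 0.008918 hr

Final: 0.008918 hr


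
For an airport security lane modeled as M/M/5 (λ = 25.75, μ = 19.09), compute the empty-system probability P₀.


a = λ/μ = 25.75/19.09 = 1.3489; ρ = a/c = 0.2698
Σ_{k=0}^{4} a^k/k! (terms k=0..4) = 1.00000 + 1.34887 + 0.90973 + 0.40904 + 0.13793 = 3.80558
Tail: a^5/(5!(1−ρ)) = 4.46536/(120·0.7302) = 0.05096
P₀ = 1/(3.80558 + 0.05096) = 1/3.85653 = 0.259300

Final: 0.259300


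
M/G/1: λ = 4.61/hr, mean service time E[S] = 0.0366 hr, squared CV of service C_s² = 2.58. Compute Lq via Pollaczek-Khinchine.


ρ = λ·E[S] = 4.61·0.0366 = 0.1687
Lq = ρ²(1+C_s²)/(2(1−ρ)) = 0.02847·(1+2.58)/(2·0.8313)
= 0.02847·3.5800/1.6625 = 0.06130

Final: 0.06130


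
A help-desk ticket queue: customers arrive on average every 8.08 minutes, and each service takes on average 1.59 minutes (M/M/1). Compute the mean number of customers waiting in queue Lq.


λ = 60/8.08 = 7.4257 /hr
μ = 60/1.59 = 37.7358 /hr
ρ = λ/μ = 7.4257/37.7358 = 0.1968
Lq = ρ²/(1−ρ) = 0.03872/0.8032 = 0.04821

Final: 0.04821


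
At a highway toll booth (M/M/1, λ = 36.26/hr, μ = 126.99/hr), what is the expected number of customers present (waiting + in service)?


ρ = λ/μ = 36.26/126.99 = 0.2855
L = ρ/(1−ρ) = 0.2855/(1 − 0.2855) = 0.2855/0.7145 = 0.3996

Final: 0.3996


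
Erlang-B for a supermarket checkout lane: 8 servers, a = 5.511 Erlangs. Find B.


B(c,a) = (a^c/c!) / Σ_{k=0}^{c} a^k/k!
a^8/8! = 21.101959
Σ terms (k=0..8): 1.00000 + 5.51100 + 15.18556 + 27.89587 + 38.43354 + 42.36145 + 38.90899 + 30.63249 + 21.10196 = 221.030868
B = 21.101959/221.030868 = 0.095471

Final: 0.095471


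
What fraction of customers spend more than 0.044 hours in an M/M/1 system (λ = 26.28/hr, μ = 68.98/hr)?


W ~ Exponential(μ−λ) for M/M/1.
μ − λ = 68.98 − 26.28 = 42.7000
P(W > t) = e^{−(μ−λ)t} = e^{−1.8788} = 0.152773

Final: 0.152773


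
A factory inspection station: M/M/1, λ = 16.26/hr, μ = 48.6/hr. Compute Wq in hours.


ρ = 16.26/48.6 = 0.3346
Wq = ρ/(μ−λ) = 0.3346/(48.6 − 16.26) = 0.3346/32.34 = 0.01035 hr

Final: 0.01035 hr


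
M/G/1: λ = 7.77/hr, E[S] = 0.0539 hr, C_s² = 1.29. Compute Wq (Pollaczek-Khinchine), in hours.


ρ = λ·E[S] = 7.77·0.0539 = 0.4188
E[S²] = E[S]²(1+C_s²) = 0.0539²·(1+1.29) = 0.006653
Wq = λ·E[S²]/(2(1−ρ)) = 7.77·0.006653/(2·0.5812) = 0.04447 hr

Final: 0.04447 hr


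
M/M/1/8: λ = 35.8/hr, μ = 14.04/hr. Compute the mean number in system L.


ρ = 35.8/14.04 = 2.5499
L = ρ[1 − (K+1)ρ^K + Kρ^(K+1)] / [(1−ρ)(1−ρ^(K+1))]
Numerator: 2.5499·(1 − 9·1787.011514 + 8·4556.624801) = 51942.879857
Denominator: (-1.5499)·(-4555.624801) = 7060.569493
L = 51942.879857/7060.569493 = 7.3568

Final: 7.3568


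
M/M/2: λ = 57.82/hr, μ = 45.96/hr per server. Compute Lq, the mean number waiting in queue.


a = λ/μ = 1.2581; ρ = a/2 = 0.6290
P₀ = 0.227728
Lq = P₀·a^c·ρ / (c!·(1−ρ)²) = 0.227728·1.58269·0.6290/(2·0.13762)
= 0.82369

Final: 0.82369


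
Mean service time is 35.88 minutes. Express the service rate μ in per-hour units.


μ = 1/(service time) in consistent units.
1 hour = 60 min, so μ = 60/35.88 = 1.6722 per hour

Final: 1.6722 /hr


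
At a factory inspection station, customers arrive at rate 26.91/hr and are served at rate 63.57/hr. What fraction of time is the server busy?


ρ = λ/μ = 26.91/63.57 = 0.4233

Final: 0.4233


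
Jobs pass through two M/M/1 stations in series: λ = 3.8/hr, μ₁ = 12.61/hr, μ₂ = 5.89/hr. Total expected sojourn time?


Each node sees arrival rate λ = 3.8/hr (tandem ⇒ throughput preserved).
W₁ = 1/(μ₁−λ) = 1/(12.61−3.8) = 0.11351 hr
W₂ = 1/(μ₂−λ) = 1/(5.89−3.8) = 0.47847 hr
W_total = W₁ + W₂ = 0.11351 + 0.47847 = 0.59198 hr

Final: 0.59198 hr


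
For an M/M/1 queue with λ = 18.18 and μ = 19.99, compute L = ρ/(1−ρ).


ρ = λ/μ = 18.18/19.99 = 0.9095
L = ρ/(1−ρ) = 0.9095/(1 − 0.9095) = 0.9095/0.09055 = 10.0442

Final: 10.0442


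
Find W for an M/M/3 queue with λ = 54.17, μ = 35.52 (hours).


a = 1.5251; ρ = 0.5084; P₀ = 0.204484
Lq = P₀·a^c·ρ/(c!(1−ρ)²) = 0.25423
Wq = Lq/λ = 0.25423/54.17 = 0.004693 hr
W = Wq + 1/μ = 0.004693 + 0.02815 = 0.03285 hr

Final: 0.03285 hr


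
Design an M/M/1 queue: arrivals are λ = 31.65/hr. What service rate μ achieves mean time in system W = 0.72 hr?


W = 1/(μ−λ) ⇒ μ − λ = 1/W = 1/0.72 = 1.3889
μ = λ + 1/W = 31.65 + 1.3889 = 33.0389 per hr

Final: 33.0389 /hr


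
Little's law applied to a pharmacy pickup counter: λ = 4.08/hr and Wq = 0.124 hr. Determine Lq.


Lq = λWq = 4.08·0.124 = 0.5059

Final: 0.5059


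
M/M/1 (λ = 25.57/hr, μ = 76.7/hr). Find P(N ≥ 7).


ρ = 25.57/76.7 = 0.3334
P(N ≥ n) = ρ^n = 0.3334^7 = 0.0004577

Final: 0.0004577


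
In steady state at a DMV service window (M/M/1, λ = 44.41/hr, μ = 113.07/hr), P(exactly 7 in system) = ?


ρ = 44.41/113.07 = 0.3928
P_n = (1−ρ)·ρ^n = (1 − 0.3928)·0.3928^7 = 0.6072·0.001442 = 0.0008756

Final: 0.0008756


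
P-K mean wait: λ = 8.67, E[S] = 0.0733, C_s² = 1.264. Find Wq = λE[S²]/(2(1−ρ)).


ρ = λ·E[S] = 8.67·0.0733 = 0.6355
E[S²] = E[S]²(1+C_s²) = 0.0733²·(1+1.264) = 0.012164
Wq = λ·E[S²]/(2(1−ρ)) = 8.67·0.012164/(2·0.3645) = 0.14467 hr

Final: 0.14467 hr


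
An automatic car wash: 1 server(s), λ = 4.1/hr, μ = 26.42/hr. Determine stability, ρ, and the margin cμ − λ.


Total capacity cμ = 1·26.42 = 26.42/hr
ρ = λ/(cμ) = 4.1/26.42 = 0.1552
Stable ⇔ ρ < 1: YES
Spare capacity = cμ − λ = 26.42 − 4.1 = 22.32/hr

Final: ρ = 0.1552; stable; margin = 22.32/hr


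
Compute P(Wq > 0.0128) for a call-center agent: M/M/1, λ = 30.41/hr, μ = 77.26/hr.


ρ = 30.41/77.26 = 0.3936
P(Wq > t) = ρ·e^{−(μ−λ)t} = 0.3936·e^{−0.5997}
= 0.3936·0.548987 = 0.216085

Final: 0.216085


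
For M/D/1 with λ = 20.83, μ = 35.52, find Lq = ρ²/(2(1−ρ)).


ρ = 20.83/35.52 = 0.5864
M/D/1: Lq = ρ²/(2(1−ρ)) = 0.3439/(2·0.4136) = 0.41577

Final: 0.41577


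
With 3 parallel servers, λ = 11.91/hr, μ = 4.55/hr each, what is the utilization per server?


ρ = λ/(cμ) = 11.91/(3·4.55) = 11.91/13.65 = 0.8725

Final: 0.8725


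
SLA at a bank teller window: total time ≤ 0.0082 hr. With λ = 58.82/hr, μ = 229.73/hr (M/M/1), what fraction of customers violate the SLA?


W ~ Exponential(μ−λ) for M/M/1.
μ − λ = 229.73 − 58.82 = 170.9100
P(W > t) = e^{−(μ−λ)t} = e^{−1.4015} = 0.246237

Final: 0.246237


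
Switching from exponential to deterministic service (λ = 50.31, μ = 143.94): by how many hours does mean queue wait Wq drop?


ρ = 50.31/143.94 = 0.3495
Wq(M/M/1) = ρ/(μ−λ) = 0.3495/93.63 = 0.003733 hr
Wq(M/D/1) = ρ/(2(μ−λ)) = 0.001866 hr
Savings = 0.003733 − 0.001866 = 0.001866 hr

Final: 0.001866 hr


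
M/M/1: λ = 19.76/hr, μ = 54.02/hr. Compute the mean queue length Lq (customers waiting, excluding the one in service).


ρ = 19.76/54.02 = 0.3658
Lq = ρ²/(1−ρ) = 0.1338/0.6342 = 0.2110

Final: 0.2110


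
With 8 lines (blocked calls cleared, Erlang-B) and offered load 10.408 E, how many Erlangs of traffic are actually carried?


B(8,10.408) = 0.357016 (Erlang-B)
Carried load = a(1 − B) = 10.408·(1 − 0.357016) = 10.408·0.642984 = 6.6922 E

Final: 6.6922 Erlangs


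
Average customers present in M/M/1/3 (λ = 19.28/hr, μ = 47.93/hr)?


ρ = 19.28/47.93 = 0.4023
L = ρ[1 − (K+1)ρ^K + Kρ^(K+1)] / [(1−ρ)(1−ρ^(K+1))]
Numerator: 0.4023·(1 − 4·0.065088 + 3·0.026182) = 0.329121
Denominator: (0.5977)·(0.973818) = 0.582097
L = 0.329121/0.582097 = 0.5654

Final: 0.5654


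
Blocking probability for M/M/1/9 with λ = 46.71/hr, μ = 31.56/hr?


ρ = λ/μ = 46.71/31.56 = 1.4800
P_K = (1−ρ)ρ^K/(1−ρ^(K+1)) = (-0.4800·34.076568)/(1 − 50.434617)
= -16.358049/-49.434617 = 0.330903

Final: 0.330903


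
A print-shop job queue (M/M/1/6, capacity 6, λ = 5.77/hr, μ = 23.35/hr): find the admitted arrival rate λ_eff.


ρ = 0.2471; P_K = (1−ρ)ρ^6/(1−ρ^7) = 0.0001714
λ_eff = λ(1 − P_K) = 5.77·(1 − 0.0001714) = 5.77·0.999829 = 5.7690 /hr

Final: 5.7690 /hr


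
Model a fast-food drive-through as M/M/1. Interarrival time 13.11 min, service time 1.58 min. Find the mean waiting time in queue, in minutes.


λ = 60/13.11 = 4.5767 /hr
μ = 60/1.58 = 37.9747 /hr
ρ = λ/μ = 4.5767/37.9747 = 0.1205
Wq = ρ/(μ−λ) = 0.1205/(37.9747−4.5767) = 0.003609 hr
In minutes: 0.003609·60 = 0.2165 min

Final: 0.2165 min


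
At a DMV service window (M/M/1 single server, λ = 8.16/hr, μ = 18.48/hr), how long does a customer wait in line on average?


ρ = 8.16/18.48 = 0.4416
Wq = ρ/(μ−λ) = 0.4416/(18.48 − 8.16) = 0.4416/10.32 = 0.04279 hr

Final: 0.04279 hr


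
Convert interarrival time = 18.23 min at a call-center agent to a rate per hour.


λ = 1/(interarrival time) in consistent units.
1 hour = 60 min, so λ = 60/18.23 = 3.2913 per hour

Final: 3.2913 /hr


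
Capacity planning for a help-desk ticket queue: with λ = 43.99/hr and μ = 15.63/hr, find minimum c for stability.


Stability requires cμ > λ ⇔ c > λ/μ.
λ/μ = 43.99/15.63 = 2.8145
Minimum integer c = ⌊2.8145⌋ + 1 = 3
Check: 3·15.63 = 46.89 > 43.99, while 2·15.63 = 31.26 ≤ 43.99

Final: 3 servers


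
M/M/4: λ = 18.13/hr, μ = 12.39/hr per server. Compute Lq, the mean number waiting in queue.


a = λ/μ = 1.4633; ρ = a/4 = 0.3658
P₀ = 0.229501
Lq = P₀·a^c·ρ / (c!·(1−ρ)²) = 0.229501·4.58465·0.3658/(24·0.40219)
= 0.03988

Final: 0.03988


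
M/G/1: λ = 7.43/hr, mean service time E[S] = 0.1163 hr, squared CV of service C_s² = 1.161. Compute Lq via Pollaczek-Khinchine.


ρ = λ·E[S] = 7.43·0.1163 = 0.8641
Lq = ρ²(1+C_s²)/(2(1−ρ)) = 0.7467·(1+1.161)/(2·0.1359)
= 0.7467·2.1610/0.2718 = 5.93706

Final: 5.93706


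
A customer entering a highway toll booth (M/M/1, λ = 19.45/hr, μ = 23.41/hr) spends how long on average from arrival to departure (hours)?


W = 1/(μ−λ) = 1/(23.41 − 19.45) = 1/3.96 = 0.2525 hr

Final: 0.2525 hr


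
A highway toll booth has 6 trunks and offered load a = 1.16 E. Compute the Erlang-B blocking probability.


B(c,a) = (a^c/c!) / Σ_{k=0}^{c} a^k/k!
a^6/6! = 0.003384
Σ terms (k=0..6): 1.00000 + 1.16000 + 0.67280 + 0.26015 + 0.07544 + 0.01750 + 0.003384 = 3.189279
B = 0.003384/3.189279 = 0.001061

Final: 0.001061


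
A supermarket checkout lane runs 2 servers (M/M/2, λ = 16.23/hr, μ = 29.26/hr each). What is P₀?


a = λ/μ = 16.23/29.26 = 0.5547; ρ = a/c = 0.2773
Σ_{k=0}^{1} a^k/k! (terms k=0..1) = 1.00000 + 0.55468 = 1.55468
Tail: a^2/(2!(1−ρ)) = 0.30767/(2·0.7227) = 0.21288
P₀ = 1/(1.55468 + 0.21288) = 1/1.76756 = 0.565753

Final: 0.565753


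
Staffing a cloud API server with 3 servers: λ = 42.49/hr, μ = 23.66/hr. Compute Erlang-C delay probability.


a = λ/μ = 1.7959; ρ = a/3 = 0.5986
P₀ = 0.146770 (from M/M/c formula)
C(c,a) = [a^c/(c!(1−ρ))]·P₀ = [5.79183/(6·0.4014)]·0.146770
= 2.40496·0.146770 = 0.352977

Final: 0.352977


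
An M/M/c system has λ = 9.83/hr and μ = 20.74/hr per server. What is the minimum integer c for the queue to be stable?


Stability requires cμ > λ ⇔ c > λ/μ.
λ/μ = 9.83/20.74 = 0.4740
Minimum integer c = ⌊0.4740⌋ + 1 = 1
Check: 1·20.74 = 20.74 > 9.83, while 0·20.74 = 0.00 ≤ 9.83

Final: 1 servers


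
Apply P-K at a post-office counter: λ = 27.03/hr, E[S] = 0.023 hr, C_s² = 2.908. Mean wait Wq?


ρ = λ·E[S] = 27.03·0.023 = 0.6217
E[S²] = E[S]²(1+C_s²) = 0.023²·(1+2.908) = 0.002067
Wq = λ·E[S²]/(2(1−ρ)) = 27.03·0.002067/(2·0.3783) = 0.07385 hr

Final: 0.07385 hr


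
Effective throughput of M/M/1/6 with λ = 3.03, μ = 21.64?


ρ = 0.1400; P_K = (1−ρ)ρ^6/(1−ρ^7) = 0.000006480
λ_eff = λ(1 − P_K) = 3.03·(1 − 0.000006480) = 3.03·0.999994 = 3.0300 /hr

Final: 3.0300 /hr


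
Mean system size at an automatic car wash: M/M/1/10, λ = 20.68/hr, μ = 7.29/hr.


ρ = 20.68/7.29 = 2.8368
L = ρ[1 − (K+1)ρ^K + Kρ^(K+1)] / [(1−ρ)(1−ρ^(K+1))]
Numerator: 2.8368·(1 − 11·33746.602892 + 10·95731.103953) = 1662624.931614
Denominator: (-1.8368)·(-95730.103953) = 175833.483118
L = 1662624.931614/175833.483118 = 9.4557

Final: 9.4557


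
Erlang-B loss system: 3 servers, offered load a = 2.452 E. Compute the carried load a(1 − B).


B(3,2.452) = 0.275601 (Erlang-B)
Carried load = a(1 − B) = 2.452·(1 − 0.275601) = 2.452·0.724399 = 1.7762 E

Final: 1.7762 Erlangs


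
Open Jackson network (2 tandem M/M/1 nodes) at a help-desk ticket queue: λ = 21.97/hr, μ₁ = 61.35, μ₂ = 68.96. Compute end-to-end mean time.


Each node sees arrival rate λ = 21.97/hr (tandem ⇒ throughput preserved).
W₁ = 1/(μ₁−λ) = 1/(61.35−21.97) = 0.02539 hr
W₂ = 1/(μ₂−λ) = 1/(68.96−21.97) = 0.02128 hr
W_total = W₁ + W₂ = 0.02539 + 0.02128 = 0.04667 hr

Final: 0.04667 hr


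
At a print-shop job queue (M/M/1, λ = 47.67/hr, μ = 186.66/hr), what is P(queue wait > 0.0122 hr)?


ρ = 47.67/186.66 = 0.2554
P(Wq > t) = ρ·e^{−(μ−λ)t} = 0.2554·e^{−1.6957}
= 0.2554·0.183475 = 0.046857

Final: 0.046857


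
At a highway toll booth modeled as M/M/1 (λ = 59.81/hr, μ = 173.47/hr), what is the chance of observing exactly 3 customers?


ρ = 59.81/173.47 = 0.3448
P_n = (1−ρ)·ρ^n = (1 − 0.3448)·0.3448^3 = 0.6552·0.040987 = 0.026855

Final: 0.026855


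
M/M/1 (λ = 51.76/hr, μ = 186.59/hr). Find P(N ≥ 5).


ρ = 51.76/186.59 = 0.2774
P(N ≥ n) = ρ^n = 0.2774^5 = 0.001643

Final: 0.001643
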